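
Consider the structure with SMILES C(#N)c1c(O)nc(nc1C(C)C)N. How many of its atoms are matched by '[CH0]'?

Check the 13 heavy atoms by environment: 2× n (aromatic, H0) → no; 4× c (aromatic, H0) → no; 1× C (H1) → no; 2× C (H3) → no; 1× O (H1) → no; 1× N (H2) → no; 1× C (H0) → match; 1× N (H0) → no.
That gives 1 matching atom.

1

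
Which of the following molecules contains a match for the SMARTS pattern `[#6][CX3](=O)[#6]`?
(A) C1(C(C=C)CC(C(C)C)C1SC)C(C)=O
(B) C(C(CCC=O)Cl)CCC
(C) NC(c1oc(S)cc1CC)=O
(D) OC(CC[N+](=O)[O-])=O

A

[#6][CX3](=O)[#6] describes a carbonyl carbon (no H) flanked by two carbons (a ketone).
(A) contains an acetyl/ketone group (-C(=O)CH3), which satisfies every atom and bond constraint.
(B) has an aldehyde (-CHO) but the carbonyl carbon has H1, so it is not flanked by two carbons.
(C) has a primary amide (-C(=O)NH2) but one neighbour of the carbonyl carbon is N, not C.
(D) has a carboxylic acid group (-C(=O)OH) but one neighbour of the carbonyl carbon is O, not C.
So the answer is (A).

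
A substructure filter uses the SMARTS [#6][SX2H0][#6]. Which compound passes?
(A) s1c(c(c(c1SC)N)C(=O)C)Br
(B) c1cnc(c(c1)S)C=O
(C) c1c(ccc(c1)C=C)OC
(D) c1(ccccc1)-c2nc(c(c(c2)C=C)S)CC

[#6][SX2H0][#6] describes an aliphatic sulfur bridging two carbons with no H on the sulfur (a thioether).
(A) contains a methylthio ether (-SCH3), which satisfies every atom and bond constraint.
(B) has a thiol (-SH) but the sulfur has H1, not H0 bridging two carbons.
(C) has a methoxy ether (-OCH3) but the bridging atom is O, not S.
(D) has a thiol (-SH) but the sulfur has H1, not H0 bridging two carbons.
So the answer is (A).

A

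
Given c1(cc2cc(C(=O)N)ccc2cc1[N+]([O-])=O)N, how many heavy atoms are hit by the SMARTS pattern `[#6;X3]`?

11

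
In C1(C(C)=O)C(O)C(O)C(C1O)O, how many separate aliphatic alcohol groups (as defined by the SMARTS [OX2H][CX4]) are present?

[OX2H][CX4] is the SMARTS for an aliphatic alcohol: a hydroxyl oxygen bound to an sp3 (X4) carbon.
The molecule carries 4 separate instances of a hydroxyl group (-OH) meeting every constraint; each maps to a distinct set of atoms, giving 4 matches.

4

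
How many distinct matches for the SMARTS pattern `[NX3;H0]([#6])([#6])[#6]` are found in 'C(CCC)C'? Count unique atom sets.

0

[NX3;H0]([#6])([#6])[#6] is the SMARTS for a tertiary amine: a trivalent nitrogen with no H, bonded to three carbons.
No fragment in the molecule satisfies every constraint, giving 0 matches.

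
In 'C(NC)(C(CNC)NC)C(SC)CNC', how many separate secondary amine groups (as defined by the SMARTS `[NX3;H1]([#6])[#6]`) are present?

4

[NX3;H1]([#6])[#6] is the SMARTS for a secondary amine: a trivalent nitrogen with one H, bonded to two carbons.
The molecule carries 4 separate instances of an N-methylamino group (-NHCH3) meeting every constraint; each maps to a distinct set of atoms, giving 4 matches.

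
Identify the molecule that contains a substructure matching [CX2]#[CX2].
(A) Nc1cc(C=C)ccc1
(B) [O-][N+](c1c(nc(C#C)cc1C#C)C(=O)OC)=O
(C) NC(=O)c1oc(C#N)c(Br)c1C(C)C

B

[CX2]#[CX2] describes a carbon-carbon triple bond (an alkyne).
(A) has a vinyl group (-CH=CH2) but the C=C is a double bond; both carbons are CX3, not CX2.
(B) contains an ethynyl group (-C#CH), which satisfies every atom and bond constraint.
(C) has a nitrile (-C#N) but the triple bond is C#N, not C#C.
So the answer is (B).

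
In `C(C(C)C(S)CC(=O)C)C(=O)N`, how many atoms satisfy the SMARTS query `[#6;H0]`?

The query [#6;H0] means: any carbon with no attached hydrogen.
Check the 12 heavy atoms by environment: 2× C (H2) → no; 2× C (H1) → no; 2× C (H0) → match; 2× O (H0) → no; 2× C (H3) → no; 1× N (H2) → no; 1× S (H1) → no.
That gives 2 matching atoms.

2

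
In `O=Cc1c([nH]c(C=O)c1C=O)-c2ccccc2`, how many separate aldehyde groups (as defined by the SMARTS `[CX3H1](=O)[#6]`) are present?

[CX3H1](=O)[#6] is the SMARTS for an aldehyde: an sp2 carbon with one H, double-bonded to O and single-bonded to carbon.
The molecule carries 3 separate instances of an aldehyde (-CHO) meeting every constraint; each maps to a distinct set of atoms, giving 3 matches.

3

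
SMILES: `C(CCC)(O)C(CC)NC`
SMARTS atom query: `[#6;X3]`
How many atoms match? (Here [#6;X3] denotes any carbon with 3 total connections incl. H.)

The query [#6;X3] means: any carbon (aromatic or not) with three total connections.
Check the 10 heavy atoms by environment: 8× C (X4) → no; 1× O (X2) → no; 1× N (X3) → no.
No environment satisfies the query, so 0 matching atoms.

0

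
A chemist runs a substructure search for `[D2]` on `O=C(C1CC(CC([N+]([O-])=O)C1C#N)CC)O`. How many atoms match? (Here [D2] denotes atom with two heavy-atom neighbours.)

4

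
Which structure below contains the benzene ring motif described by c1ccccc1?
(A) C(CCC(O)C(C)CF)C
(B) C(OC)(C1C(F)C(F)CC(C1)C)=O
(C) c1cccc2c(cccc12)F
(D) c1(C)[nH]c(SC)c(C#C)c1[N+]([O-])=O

c1ccccc1 describes six aromatic carbons in a ring (a benzene ring).
(A) has a methyl group (-CH3) but no six-membered all-carbon aromatic ring is present.
(B) has a methyl group (-CH3) but no six-membered all-carbon aromatic ring is present.
(C) contains the required atom environment, so the pattern matches.
(D) has a methyl group (-CH3) but no six-membered all-carbon aromatic ring is present.
So the answer is (C).

C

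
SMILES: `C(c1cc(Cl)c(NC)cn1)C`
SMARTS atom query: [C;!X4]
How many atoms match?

Check the 11 heavy atoms by environment: 1× n (aromatic, X2) → no; 5× c (aromatic, X3) → no; 1× Cl (X1) → no; 3× C (X4) → no; 1× N (X3) → no.
No environment satisfies the query, so 0 matching atoms.

0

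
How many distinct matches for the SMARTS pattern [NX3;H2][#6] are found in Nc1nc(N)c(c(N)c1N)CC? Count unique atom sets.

4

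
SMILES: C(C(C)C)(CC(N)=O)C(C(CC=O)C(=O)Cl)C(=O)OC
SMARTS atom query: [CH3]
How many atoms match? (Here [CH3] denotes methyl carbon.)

3

Check the 20 heavy atoms by environment: 2× C (H2) → no; 5× C (H1) → no; 3× C (H0) → no; 5× O (H0) → no; 3× C (H3) → match; 1× Cl (H0) → no; 1× N (H2) → no.
That gives 3 matching atoms.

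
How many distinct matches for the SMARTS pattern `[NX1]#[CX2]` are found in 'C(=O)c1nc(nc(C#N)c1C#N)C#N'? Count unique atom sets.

3

[NX1]#[CX2] is the SMARTS for a nitrile: a nitrogen triple-bonded to a two-connected carbon.
The molecule carries 3 separate instances of a nitrile (-C#N) meeting every constraint; each maps to a distinct set of atoms, giving 3 matches.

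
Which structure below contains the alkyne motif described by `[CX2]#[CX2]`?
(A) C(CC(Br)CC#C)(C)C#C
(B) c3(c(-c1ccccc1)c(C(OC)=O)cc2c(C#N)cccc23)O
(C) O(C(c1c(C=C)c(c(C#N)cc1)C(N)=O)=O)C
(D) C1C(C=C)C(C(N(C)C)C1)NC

A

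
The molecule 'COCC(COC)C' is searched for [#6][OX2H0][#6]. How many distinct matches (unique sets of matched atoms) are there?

2

[#6][OX2H0][#6] is the SMARTS for an ether: an aliphatic oxygen bridging two carbons with no H on the oxygen.
The molecule carries 2 separate instances of a methoxy ether (-OCH3) meeting every constraint; each maps to a distinct set of atoms, giving 2 matches.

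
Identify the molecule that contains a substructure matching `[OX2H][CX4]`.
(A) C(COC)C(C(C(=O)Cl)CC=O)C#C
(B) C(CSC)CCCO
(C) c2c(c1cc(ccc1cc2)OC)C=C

[OX2H][CX4] describes a hydroxyl oxygen bound to an sp3 (X4) carbon (an aliphatic alcohol).
(A) has a methoxy ether (-OCH3) but the oxygen has H0 (ether), not H1.
(B) contains a hydroxyl group (-OH), which satisfies every atom and bond constraint.
(C) has a methoxy ether (-OCH3) but the oxygen has H0 (ether), not H1.
So the answer is (B).

B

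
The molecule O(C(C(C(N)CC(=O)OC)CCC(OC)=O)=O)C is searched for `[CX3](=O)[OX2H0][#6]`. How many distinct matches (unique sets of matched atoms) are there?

[CX3](=O)[OX2H0][#6] is the SMARTS for an ester: a carbonyl carbon bonded to an oxygen that is itself bonded to carbon (no H on that O).
The molecule carries 3 separate instances of a methyl-ester group (-C(=O)OCH3) meeting every constraint; each maps to a distinct set of atoms, giving 3 matches.

3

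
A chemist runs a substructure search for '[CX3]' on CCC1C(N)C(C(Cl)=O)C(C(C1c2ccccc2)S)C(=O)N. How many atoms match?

2

The query [CX3] means: C with X3: aliphatic carbon with exactly 3 total connections.
Check the 22 heavy atoms by environment: 8× C (X4) → no; 2× C (X3) → match; 2× O (X1) → no; 2× N (X3) → no; 6× c (aromatic, X3) → no; 1× Cl (X1) → no; 1× S (X2) → no.
That gives 2 matching atoms.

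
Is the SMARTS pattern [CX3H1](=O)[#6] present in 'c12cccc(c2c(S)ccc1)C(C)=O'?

No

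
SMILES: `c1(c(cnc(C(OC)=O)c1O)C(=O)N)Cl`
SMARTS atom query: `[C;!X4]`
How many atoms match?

Check the 15 heavy atoms by environment: 1× n (aromatic, X2) → no; 5× c (aromatic, X3) → no; 1× Cl (X1) → no; 2× O (X2) → no; 2× C (X3) → match; 2× O (X1) → no; 1× C (X4) → no; 1× N (X3) → no.
That gives 2 matching atoms.

2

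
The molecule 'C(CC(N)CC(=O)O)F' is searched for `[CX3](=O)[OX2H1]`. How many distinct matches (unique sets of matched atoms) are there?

1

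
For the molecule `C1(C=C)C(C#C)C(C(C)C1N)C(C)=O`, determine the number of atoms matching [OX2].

0

Check the 14 heavy atoms by environment: 7× C (X4) → no; 3× C (X3) → no; 1× N (X3) → no; 2× C (X2) → no; 1× O (X1) → no.
No environment satisfies the query, so 0 matching atoms.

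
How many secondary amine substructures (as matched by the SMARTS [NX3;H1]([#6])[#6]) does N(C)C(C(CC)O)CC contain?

[NX3;H1]([#6])[#6] is the SMARTS for a secondary amine: a trivalent nitrogen with one H, bonded to two carbons.
Exactly one fragment in the molecule meets all constraints, giving 1 match.

1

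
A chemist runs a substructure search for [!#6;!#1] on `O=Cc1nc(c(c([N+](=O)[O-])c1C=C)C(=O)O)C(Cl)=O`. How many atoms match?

9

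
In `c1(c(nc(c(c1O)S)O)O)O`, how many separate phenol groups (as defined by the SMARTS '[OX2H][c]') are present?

4

[OX2H][c] is the SMARTS for a phenol: a hydroxyl oxygen attached to an aromatic carbon.
The molecule carries 4 separate instances of a hydroxyl group (-OH) meeting every constraint; each maps to a distinct set of atoms, giving 4 matches.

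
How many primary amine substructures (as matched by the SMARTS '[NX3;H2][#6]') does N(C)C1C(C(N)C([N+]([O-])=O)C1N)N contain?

3

[NX3;H2][#6] is the SMARTS for a primary amine: a trivalent nitrogen with two H attached to carbon.
The molecule carries 3 separate instances of a primary amino group (-NH2) meeting every constraint; each maps to a distinct set of atoms, giving 3 matches.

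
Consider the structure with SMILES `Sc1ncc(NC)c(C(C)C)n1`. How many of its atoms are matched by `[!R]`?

The query [!R] means: !R matches any atom not in a ring.
Check the 12 heavy atoms by environment: 2× n (aromatic, in 6-ring) → no; 4× c (aromatic, in 6-ring) → no; 1× S (acyclic) → match; 4× C (acyclic) → match; 1× N (acyclic) → match.
Summing the matching environments: 1 + 4 + 1 = 6 matching atoms.

6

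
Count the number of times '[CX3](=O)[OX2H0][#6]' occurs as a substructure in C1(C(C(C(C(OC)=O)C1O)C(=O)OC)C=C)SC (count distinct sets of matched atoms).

2

[CX3](=O)[OX2H0][#6] is the SMARTS for an ester: a carbonyl carbon bonded to an oxygen that is itself bonded to carbon (no H on that O).
The molecule carries 2 separate instances of a methyl-ester group (-C(=O)OCH3) meeting every constraint; each maps to a distinct set of atoms, giving 2 matches.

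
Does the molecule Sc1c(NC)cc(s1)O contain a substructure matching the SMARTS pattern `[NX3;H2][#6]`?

The pattern [NX3;H2][#6] describes a trivalent nitrogen with two H attached to carbon — a primary amine.
The closest candidate here is an N-methylamino group (-NHCH3), but the nitrogen bears two carbons and only one H (H1), not H2. No other fragment satisfies the full query, so there is no match.

No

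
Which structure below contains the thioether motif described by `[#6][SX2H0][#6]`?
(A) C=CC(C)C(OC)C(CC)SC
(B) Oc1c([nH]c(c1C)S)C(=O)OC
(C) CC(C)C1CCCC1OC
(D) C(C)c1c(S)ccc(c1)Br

[#6][SX2H0][#6] describes an aliphatic sulfur bridging two carbons with no H on the sulfur (a thioether).
(A) contains a methylthio ether (-SCH3), which satisfies every atom and bond constraint.
(B) has a thiol (-SH) but the sulfur has H1, not H0 bridging two carbons.
(C) has a methoxy ether (-OCH3) but the bridging atom is O, not S.
(D) has a thiol (-SH) but the sulfur has H1, not H0 bridging two carbons.
So the answer is (A).

A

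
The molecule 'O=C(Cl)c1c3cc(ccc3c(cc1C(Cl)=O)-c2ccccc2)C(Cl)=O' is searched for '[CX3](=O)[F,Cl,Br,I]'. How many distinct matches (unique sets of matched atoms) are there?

[CX3](=O)[F,Cl,Br,I] is the SMARTS for an acyl halide: a carbonyl carbon bonded to a halogen.
The molecule carries 3 separate instances of an acyl chloride (-C(=O)Cl) meeting every constraint; each maps to a distinct set of atoms, giving 3 matches.

3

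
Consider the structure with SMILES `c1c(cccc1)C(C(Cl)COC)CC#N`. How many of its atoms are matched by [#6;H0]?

2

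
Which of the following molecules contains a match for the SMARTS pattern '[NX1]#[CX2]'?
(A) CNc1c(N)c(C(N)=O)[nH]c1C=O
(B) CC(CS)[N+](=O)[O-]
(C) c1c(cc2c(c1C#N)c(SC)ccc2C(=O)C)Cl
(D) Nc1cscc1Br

C

[NX1]#[CX2] describes a nitrogen triple-bonded to a two-connected carbon (a nitrile).
(A) has a primary amino group (-NH2) but the nitrogen is NX3 (three connections), not NX1 triple-bonded.
(B) has a nitro group (-[N+](=O)[O-]) but there is no C#N triple bond.
(C) contains a nitrile (-C#N), which satisfies every atom and bond constraint.
(D) has a primary amino group (-NH2) but the nitrogen is NX3 (three connections), not NX1 triple-bonded.
So the answer is (C).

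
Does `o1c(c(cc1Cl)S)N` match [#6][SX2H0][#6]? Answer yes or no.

The pattern [#6][SX2H0][#6] describes an aliphatic sulfur bridging two carbons with no H on the sulfur — a thioether.
The closest candidate here is a thiol (-SH), but the sulfur has H1, not H0 bridging two carbons. No other fragment satisfies the full query, so there is no match.

No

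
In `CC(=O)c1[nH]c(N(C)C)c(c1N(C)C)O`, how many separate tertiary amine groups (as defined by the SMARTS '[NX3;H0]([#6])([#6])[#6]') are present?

[NX3;H0]([#6])([#6])[#6] is the SMARTS for a tertiary amine: a trivalent nitrogen with no H, bonded to three carbons.
The molecule carries 2 separate instances of a dimethylamino group (-N(CH3)2) meeting every constraint; each maps to a distinct set of atoms, giving 2 matches.

2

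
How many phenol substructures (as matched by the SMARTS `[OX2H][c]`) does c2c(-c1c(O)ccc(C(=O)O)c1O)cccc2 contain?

2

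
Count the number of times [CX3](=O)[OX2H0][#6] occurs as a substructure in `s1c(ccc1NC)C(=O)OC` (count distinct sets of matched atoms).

1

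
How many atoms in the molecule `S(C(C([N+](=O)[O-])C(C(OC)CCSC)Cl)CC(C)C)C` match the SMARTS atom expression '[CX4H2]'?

Check the 20 heavy atoms by environment: 3× C (H2, X4) → match; 5× C (H1, X4) → no; 2× S (H0, X2) → no; 5× C (H3, X4) → no; 1× N (charge +1, H0, X3) → no; 1× O (charge -1, H0, X1) → no; 1× O (H0, X1) → no; 1× O (H0, X2) → no; 1× Cl (H0, X1) → no.
That gives 3 matching atoms.

3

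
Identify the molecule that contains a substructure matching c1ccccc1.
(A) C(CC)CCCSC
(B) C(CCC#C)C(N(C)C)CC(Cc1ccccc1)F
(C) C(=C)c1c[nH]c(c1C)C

B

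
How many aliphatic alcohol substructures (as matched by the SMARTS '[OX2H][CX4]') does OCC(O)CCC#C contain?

2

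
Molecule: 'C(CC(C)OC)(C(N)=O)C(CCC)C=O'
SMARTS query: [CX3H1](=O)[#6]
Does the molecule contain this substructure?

Yes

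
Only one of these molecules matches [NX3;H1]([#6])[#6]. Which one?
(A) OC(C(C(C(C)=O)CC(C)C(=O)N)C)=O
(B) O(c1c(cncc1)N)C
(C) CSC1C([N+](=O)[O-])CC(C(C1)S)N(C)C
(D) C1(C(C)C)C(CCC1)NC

D

[NX3;H1]([#6])[#6] describes a trivalent nitrogen with one H, bonded to two carbons (a secondary amine).
(A) has a primary amide (-C(=O)NH2) but the -C(=O)NH2 nitrogen has H2, not H1.
(B) has a primary amino group (-NH2) but the nitrogen has H2 and only one carbon neighbour.
(C) has a dimethylamino group (-N(CH3)2) but the nitrogen has H0, not H1.
(D) contains an N-methylamino group (-NHCH3), which satisfies every atom and bond constraint.
So the answer is (D).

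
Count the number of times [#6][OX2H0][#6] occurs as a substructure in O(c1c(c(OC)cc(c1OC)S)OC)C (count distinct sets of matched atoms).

[#6][OX2H0][#6] is the SMARTS for an ether: an aliphatic oxygen bridging two carbons with no H on the oxygen.
The molecule carries 4 separate instances of a methoxy ether (-OCH3) meeting every constraint; each maps to a distinct set of atoms, giving 4 matches.

4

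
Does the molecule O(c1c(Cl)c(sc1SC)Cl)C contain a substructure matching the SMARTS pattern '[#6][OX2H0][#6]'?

The pattern [#6][OX2H0][#6] describes an aliphatic oxygen bridging two carbons with no H on the oxygen — an ether.
The molecule carries a methoxy ether (-OCH3), whose atoms satisfy every constraint of the query, so the pattern matches.

Yes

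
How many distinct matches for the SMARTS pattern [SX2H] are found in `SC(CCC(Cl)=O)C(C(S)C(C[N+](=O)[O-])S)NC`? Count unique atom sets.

3

[SX2H] is the SMARTS for a thiol: an aliphatic sulfur with two connections, one being H.
The molecule carries 3 separate instances of a thiol (-SH) meeting every constraint; each maps to a distinct set of atoms, giving 3 matches.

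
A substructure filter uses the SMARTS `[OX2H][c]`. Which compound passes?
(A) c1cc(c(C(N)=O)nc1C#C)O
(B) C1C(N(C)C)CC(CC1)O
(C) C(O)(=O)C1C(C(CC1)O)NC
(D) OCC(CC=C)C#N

[OX2H][c] describes a hydroxyl oxygen attached to an aromatic carbon (a phenol).
(A) contains a hydroxyl group (-OH), which satisfies every atom and bond constraint.
(B) has a hydroxyl group (-OH) but the -OH is on an aliphatic carbon, not an aromatic c.
(C) has a hydroxyl group (-OH) but the -OH is on an aliphatic carbon, not an aromatic c.
(D) has a hydroxyl group (-OH) but the -OH is on an aliphatic carbon, not an aromatic c.
So the answer is (A).

A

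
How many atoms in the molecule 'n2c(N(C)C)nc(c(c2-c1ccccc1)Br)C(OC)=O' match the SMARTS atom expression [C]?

4

Check the 20 heavy atoms by environment: 2× n (aromatic) → no; 10× c (aromatic) → no; 4× C → match; 2× O → no; 1× Br → no; 1× N → no.
That gives 4 matching atoms.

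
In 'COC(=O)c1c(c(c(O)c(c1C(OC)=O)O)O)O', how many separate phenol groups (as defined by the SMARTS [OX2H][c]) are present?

[OX2H][c] is the SMARTS for a phenol: a hydroxyl oxygen attached to an aromatic carbon.
The molecule carries 4 separate instances of a hydroxyl group (-OH) meeting every constraint; each maps to a distinct set of atoms, giving 4 matches.

4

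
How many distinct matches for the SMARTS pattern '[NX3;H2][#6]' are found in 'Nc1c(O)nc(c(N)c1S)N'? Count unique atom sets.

3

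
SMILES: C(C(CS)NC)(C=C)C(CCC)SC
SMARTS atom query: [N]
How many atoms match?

1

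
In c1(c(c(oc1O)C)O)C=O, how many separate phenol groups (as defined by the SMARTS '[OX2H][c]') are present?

[OX2H][c] is the SMARTS for a phenol: a hydroxyl oxygen attached to an aromatic carbon.
The molecule carries 2 separate instances of a hydroxyl group (-OH) meeting every constraint; each maps to a distinct set of atoms, giving 2 matches.

2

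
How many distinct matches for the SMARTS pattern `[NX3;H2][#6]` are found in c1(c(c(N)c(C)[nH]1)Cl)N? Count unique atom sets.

2

[NX3;H2][#6] is the SMARTS for a primary amine: a trivalent nitrogen with two H attached to carbon.
The molecule carries 2 separate instances of a primary amino group (-NH2) meeting every constraint; each maps to a distinct set of atoms, giving 2 matches.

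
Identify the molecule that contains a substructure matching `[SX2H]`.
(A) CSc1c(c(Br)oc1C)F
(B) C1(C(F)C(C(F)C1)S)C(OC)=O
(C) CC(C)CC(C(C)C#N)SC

[SX2H] describes an aliphatic sulfur with two connections, one being H (a thiol).
(A) has a methylthio ether (-SCH3) but the sulfur has H0 (bonded to two carbons), not H1.
(B) contains a thiol (-SH), which satisfies every atom and bond constraint.
(C) has a methylthio ether (-SCH3) but the sulfur has H0 (bonded to two carbons), not H1.
So the answer is (B).

B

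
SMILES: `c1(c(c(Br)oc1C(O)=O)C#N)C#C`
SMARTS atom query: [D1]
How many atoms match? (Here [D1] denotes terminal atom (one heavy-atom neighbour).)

5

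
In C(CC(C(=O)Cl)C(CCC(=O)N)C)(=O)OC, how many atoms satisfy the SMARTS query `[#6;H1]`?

2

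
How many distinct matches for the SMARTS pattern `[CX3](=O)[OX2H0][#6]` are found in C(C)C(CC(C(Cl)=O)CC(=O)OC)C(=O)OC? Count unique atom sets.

2

[CX3](=O)[OX2H0][#6] is the SMARTS for an ester: a carbonyl carbon bonded to an oxygen that is itself bonded to carbon (no H on that O).
The molecule carries 2 separate instances of a methyl-ester group (-C(=O)OCH3) meeting every constraint; each maps to a distinct set of atoms, giving 2 matches.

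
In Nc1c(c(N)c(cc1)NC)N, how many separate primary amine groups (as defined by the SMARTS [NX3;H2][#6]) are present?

[NX3;H2][#6] is the SMARTS for a primary amine: a trivalent nitrogen with two H attached to carbon.
The molecule carries 3 separate instances of a primary amino group (-NH2) meeting every constraint; each maps to a distinct set of atoms, giving 3 matches.

3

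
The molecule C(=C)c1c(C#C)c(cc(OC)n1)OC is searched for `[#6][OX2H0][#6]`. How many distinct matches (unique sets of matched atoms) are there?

2

[#6][OX2H0][#6] is the SMARTS for an ether: an aliphatic oxygen bridging two carbons with no H on the oxygen.
The molecule carries 2 separate instances of a methoxy ether (-OCH3) meeting every constraint; each maps to a distinct set of atoms, giving 2 matches.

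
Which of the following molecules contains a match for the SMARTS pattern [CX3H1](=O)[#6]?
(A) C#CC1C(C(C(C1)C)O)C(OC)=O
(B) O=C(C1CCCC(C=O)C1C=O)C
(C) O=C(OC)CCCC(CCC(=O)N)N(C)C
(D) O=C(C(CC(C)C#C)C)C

B

[CX3H1](=O)[#6] describes an sp2 carbon with one H, double-bonded to O and single-bonded to carbon (an aldehyde).
(A) has a methyl-ester group (-C(=O)OCH3) but the carbonyl carbon has H0, not H1.
(B) contains an aldehyde (-CHO), which satisfies every atom and bond constraint.
(C) has a methyl-ester group (-C(=O)OCH3) but the carbonyl carbon has H0, not H1.
(D) has an acetyl/ketone group (-C(=O)CH3) but the carbonyl carbon has H0 (two carbon neighbours), not H1.
So the answer is (B).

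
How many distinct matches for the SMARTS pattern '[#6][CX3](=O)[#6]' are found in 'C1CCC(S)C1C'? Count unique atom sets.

[#6][CX3](=O)[#6] is the SMARTS for a ketone: a carbonyl carbon (no H) flanked by two carbons.
No fragment in the molecule satisfies every constraint, giving 0 matches.

0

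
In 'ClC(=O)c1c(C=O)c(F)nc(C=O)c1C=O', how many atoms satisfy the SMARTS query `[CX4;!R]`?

0

The query [CX4;!R] means: aliphatic carbon with four total connections, not in a ring.
Check the 16 heavy atoms by environment: 1× n (aromatic, X2, in 6-ring) → no; 5× c (aromatic, X3, in 6-ring) → no; 4× C (X3, acyclic) → no; 4× O (X1, acyclic) → no; 1× F (X1, acyclic) → no; 1× Cl (X1, acyclic) → no.
No environment satisfies the query, so 0 matching atoms.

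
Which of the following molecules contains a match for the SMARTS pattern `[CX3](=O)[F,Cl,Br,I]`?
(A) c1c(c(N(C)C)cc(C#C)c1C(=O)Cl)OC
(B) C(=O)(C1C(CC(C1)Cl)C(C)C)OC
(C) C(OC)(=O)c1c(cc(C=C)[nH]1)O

[CX3](=O)[F,Cl,Br,I] describes a carbonyl carbon bonded to a halogen (an acyl halide).
(A) contains an acyl chloride (-C(=O)Cl), which satisfies every atom and bond constraint.
(B) has a chloro substituent but the Cl is not on a carbonyl carbon.
(C) has a methyl-ester group (-C(=O)OCH3) but the carbonyl is bonded to -O-C, not to a halogen.
So the answer is (A).

A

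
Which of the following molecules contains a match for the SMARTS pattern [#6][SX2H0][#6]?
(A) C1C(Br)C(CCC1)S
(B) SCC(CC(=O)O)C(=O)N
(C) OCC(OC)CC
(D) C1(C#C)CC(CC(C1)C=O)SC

D

[#6][SX2H0][#6] describes an aliphatic sulfur bridging two carbons with no H on the sulfur (a thioether).
(A) has a thiol (-SH) but the sulfur has H1, not H0 bridging two carbons.
(B) has a thiol (-SH) but the sulfur has H1, not H0 bridging two carbons.
(C) has a methoxy ether (-OCH3) but the bridging atom is O, not S.
(D) contains a methylthio ether (-SCH3), which satisfies every atom and bond constraint.
So the answer is (D).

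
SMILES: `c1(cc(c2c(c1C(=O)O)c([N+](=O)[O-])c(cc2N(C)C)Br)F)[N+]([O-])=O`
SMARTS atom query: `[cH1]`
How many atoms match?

2

Check the 24 heavy atoms by environment: 8× c (aromatic, H0) → no; 2× c (aromatic, H1) → match; 1× Br (H0) → no; 1× C (H0) → no; 3× O (H0) → no; 1× O (H1) → no; 1× N (H0) → no; 2× C (H3) → no; 2× N (charge +1, H0) → no; 2× O (charge -1, H0) → no; 1× F (H0) → no.
That gives 2 matching atoms.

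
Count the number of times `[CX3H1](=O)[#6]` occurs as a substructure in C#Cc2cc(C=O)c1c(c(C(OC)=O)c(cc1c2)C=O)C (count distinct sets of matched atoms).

2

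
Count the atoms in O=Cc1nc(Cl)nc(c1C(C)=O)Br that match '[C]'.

3

The query [C] means: uppercase C matches aliphatic (non-aromatic) carbon only.
Check the 13 heavy atoms by environment: 2× n (aromatic) → no; 4× c (aromatic) → no; 1× Br → no; 1× Cl → no; 3× C → match; 2× O → no.
That gives 3 matching atoms.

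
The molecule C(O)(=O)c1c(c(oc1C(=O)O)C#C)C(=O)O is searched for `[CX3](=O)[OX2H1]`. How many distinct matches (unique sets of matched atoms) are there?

[CX3](=O)[OX2H1] is the SMARTS for a carboxylic acid: an sp2 carbon double-bonded to O and single-bonded to an -OH oxygen.
The molecule carries 3 separate instances of a carboxylic acid group (-C(=O)OH) meeting every constraint; each maps to a distinct set of atoms, giving 3 matches.

3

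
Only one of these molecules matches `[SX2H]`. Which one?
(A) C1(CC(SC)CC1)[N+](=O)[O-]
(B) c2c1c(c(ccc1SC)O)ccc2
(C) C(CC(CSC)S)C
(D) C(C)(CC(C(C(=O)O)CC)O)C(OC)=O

C

[SX2H] describes an aliphatic sulfur with two connections, one being H (a thiol).
(A) has a methylthio ether (-SCH3) but the sulfur has H0 (bonded to two carbons), not H1.
(B) has a hydroxyl group (-OH) but it is an -OH, not an -SH.
(C) contains a thiol (-SH), which satisfies every atom and bond constraint.
(D) has a hydroxyl group (-OH) but it is an -OH, not an -SH.
So the answer is (C).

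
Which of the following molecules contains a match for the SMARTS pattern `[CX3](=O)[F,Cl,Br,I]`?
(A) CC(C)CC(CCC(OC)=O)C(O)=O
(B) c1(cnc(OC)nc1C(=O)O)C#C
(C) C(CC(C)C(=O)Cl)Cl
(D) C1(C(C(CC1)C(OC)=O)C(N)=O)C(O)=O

[CX3](=O)[F,Cl,Br,I] describes a carbonyl carbon bonded to a halogen (an acyl halide).
(A) has a methyl-ester group (-C(=O)OCH3) but the carbonyl is bonded to -O-C, not to a halogen.
(B) has a carboxylic acid group (-C(=O)OH) but the carbonyl is bonded to -OH, not to a halogen.
(C) contains an acyl chloride (-C(=O)Cl), which satisfies every atom and bond constraint.
(D) has a carboxylic acid group (-C(=O)OH) but the carbonyl is bonded to -OH, not to a halogen.
So the answer is (C).

C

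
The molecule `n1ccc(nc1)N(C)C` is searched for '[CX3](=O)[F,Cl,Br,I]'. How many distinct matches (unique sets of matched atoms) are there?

[CX3](=O)[F,Cl,Br,I] is the SMARTS for an acyl halide: a carbonyl carbon bonded to a halogen.
No fragment in the molecule satisfies every constraint, giving 0 matches.

0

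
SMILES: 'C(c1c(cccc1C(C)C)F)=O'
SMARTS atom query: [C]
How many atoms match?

4

The query [C] means: uppercase C matches aliphatic (non-aromatic) carbon only.
Check the 12 heavy atoms by environment: 6× c (aromatic) → no; 4× C → match; 1× O → no; 1× F → no.
That gives 4 matching atoms.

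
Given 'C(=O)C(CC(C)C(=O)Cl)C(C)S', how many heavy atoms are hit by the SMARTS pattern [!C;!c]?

4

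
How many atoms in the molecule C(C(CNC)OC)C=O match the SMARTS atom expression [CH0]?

The query [CH0] means: aliphatic carbon with no attached hydrogen.
Check the 9 heavy atoms by environment: 2× C (H2) → no; 2× C (H1) → no; 1× N (H1) → no; 2× C (H3) → no; 2× O (H0) → no.
No environment satisfies the query, so 0 matching atoms.

0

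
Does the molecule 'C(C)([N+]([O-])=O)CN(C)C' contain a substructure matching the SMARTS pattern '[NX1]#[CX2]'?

The pattern [NX1]#[CX2] describes a nitrogen triple-bonded to a two-connected carbon — a nitrile.
The closest candidate here is a nitro group (-[N+](=O)[O-]), but there is no C#N triple bond. No other fragment satisfies the full query, so there is no match.

No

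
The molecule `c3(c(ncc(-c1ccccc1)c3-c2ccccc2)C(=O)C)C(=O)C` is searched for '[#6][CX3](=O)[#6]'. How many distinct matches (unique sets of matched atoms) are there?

2

[#6][CX3](=O)[#6] is the SMARTS for a ketone: a carbonyl carbon (no H) flanked by two carbons.
The molecule carries 2 separate instances of an acetyl/ketone group (-C(=O)CH3) meeting every constraint; each maps to a distinct set of atoms, giving 2 matches.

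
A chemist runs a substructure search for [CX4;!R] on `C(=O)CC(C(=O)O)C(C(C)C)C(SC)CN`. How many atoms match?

9

The query [CX4;!R] means: aliphatic carbon with four total connections, not in a ring.
Check the 16 heavy atoms by environment: 9× C (X4, acyclic) → match; 1× S (X2, acyclic) → no; 2× C (X3, acyclic) → no; 2× O (X1, acyclic) → no; 1× O (X2, acyclic) → no; 1× N (X3, acyclic) → no.
That gives 9 matching atoms.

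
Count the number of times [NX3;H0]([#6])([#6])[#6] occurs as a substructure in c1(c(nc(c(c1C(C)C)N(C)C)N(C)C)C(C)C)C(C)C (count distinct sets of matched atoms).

2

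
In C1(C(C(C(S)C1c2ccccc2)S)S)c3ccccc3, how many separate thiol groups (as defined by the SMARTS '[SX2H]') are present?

3

[SX2H] is the SMARTS for a thiol: an aliphatic sulfur with two connections, one being H.
The molecule carries 3 separate instances of a thiol (-SH) meeting every constraint; each maps to a distinct set of atoms, giving 3 matches.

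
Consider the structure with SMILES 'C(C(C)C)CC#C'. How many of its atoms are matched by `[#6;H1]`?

Check the 7 heavy atoms by environment: 2× C (H2) → no; 1× C (H0) → no; 2× C (H1) → match; 2× C (H3) → no.
That gives 2 matching atoms.

2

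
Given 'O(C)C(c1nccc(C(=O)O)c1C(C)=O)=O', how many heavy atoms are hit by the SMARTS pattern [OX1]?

3

The query [OX1] means: aliphatic oxygen with one total connection — typically a carbonyl =O or an oxide.
Check the 16 heavy atoms by environment: 1× n (aromatic, X2) → no; 5× c (aromatic, X3) → no; 3× C (X3) → no; 3× O (X1) → match; 2× C (X4) → no; 2× O (X2) → no.
That gives 3 matching atoms.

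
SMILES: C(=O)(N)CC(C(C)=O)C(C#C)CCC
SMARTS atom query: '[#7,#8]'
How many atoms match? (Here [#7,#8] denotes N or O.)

3

The query [#7,#8] means: nitrogen or oxygen (comma = OR).
Check the 14 heavy atoms by environment: 11× C → no; 2× O → match; 1× N → match.
Summing the matching environments: 2 + 1 = 3 matching atoms.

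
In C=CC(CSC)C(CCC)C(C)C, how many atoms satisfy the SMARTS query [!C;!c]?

1

The query [!C;!c] means: neither aliphatic nor aromatic carbon — same as [!#6].
Check the 13 heavy atoms by environment: 12× C → no; 1× S → match.
That gives 1 matching atom.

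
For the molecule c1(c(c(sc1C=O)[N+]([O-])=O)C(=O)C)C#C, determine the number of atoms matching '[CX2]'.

Check the 15 heavy atoms by environment: 1× s (aromatic, X2) → no; 4× c (aromatic, X3) → no; 2× C (X3) → no; 3× O (X1) → no; 1× C (X4) → no; 1× N (charge +1, X3) → no; 1× O (charge -1, X1) → no; 2× C (X2) → match.
That gives 2 matching atoms.

2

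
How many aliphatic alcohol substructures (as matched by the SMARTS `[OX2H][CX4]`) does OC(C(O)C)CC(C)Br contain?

2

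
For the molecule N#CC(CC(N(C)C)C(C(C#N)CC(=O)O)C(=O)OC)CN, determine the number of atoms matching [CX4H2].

3

Check the 22 heavy atoms by environment: 3× C (H2, X4) → match; 4× C (H1, X4) → no; 2× C (H0, X3) → no; 2× O (H0, X1) → no; 1× O (H0, X2) → no; 3× C (H3, X4) → no; 1× N (H2, X3) → no; 2× C (H0, X2) → no; 2× N (H0, X1) → no; 1× N (H0, X3) → no; 1× O (H1, X2) → no.
That gives 3 matching atoms.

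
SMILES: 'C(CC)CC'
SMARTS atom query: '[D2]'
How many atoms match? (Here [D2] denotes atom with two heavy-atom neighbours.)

3

The query [D2] means: atom with exactly two heavy-atom neighbours.
Check the 5 heavy atoms by environment: 3× C (D2) → match; 2× C (D1) → no.
That gives 3 matching atoms.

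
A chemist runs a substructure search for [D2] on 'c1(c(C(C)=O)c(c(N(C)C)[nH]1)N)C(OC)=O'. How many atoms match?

The query [D2] means: atom with exactly two heavy-atom neighbours.
Check the 16 heavy atoms by environment: 1× n (aromatic, D2) → match; 4× c (aromatic, D3) → no; 2× C (D3) → no; 2× O (D1) → no; 1× O (D2) → match; 4× C (D1) → no; 1× N (D1) → no; 1× N (D3) → no.
Summing the matching environments: 1 + 1 = 2 matching atoms.

2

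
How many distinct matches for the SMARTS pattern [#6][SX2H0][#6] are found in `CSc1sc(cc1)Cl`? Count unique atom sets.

1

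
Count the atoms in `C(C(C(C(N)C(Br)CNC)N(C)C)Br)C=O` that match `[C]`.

The query [C] means: uppercase C matches aliphatic (non-aromatic) carbon only.
Check the 16 heavy atoms by environment: 10× C → match; 3× N → no; 2× Br → no; 1× O → no.
That gives 10 matching atoms.

10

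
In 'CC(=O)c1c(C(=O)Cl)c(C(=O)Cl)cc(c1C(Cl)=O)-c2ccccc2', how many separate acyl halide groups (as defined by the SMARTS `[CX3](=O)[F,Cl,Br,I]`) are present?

3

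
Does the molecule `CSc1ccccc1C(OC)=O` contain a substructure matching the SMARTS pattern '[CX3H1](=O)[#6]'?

The pattern [CX3H1](=O)[#6] describes an sp2 carbon with one H, double-bonded to O and single-bonded to carbon — an aldehyde.
The closest candidate here is a methyl-ester group (-C(=O)OCH3), but the carbonyl carbon has H0, not H1. No other fragment satisfies the full query, so there is no match.

No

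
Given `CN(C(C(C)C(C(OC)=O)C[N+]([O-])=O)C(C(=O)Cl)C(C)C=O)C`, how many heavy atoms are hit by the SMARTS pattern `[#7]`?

Check the 23 heavy atoms by environment: 14× C → no; 5× O → no; 1× N (charge +1) → match; 1× O (charge -1) → no; 1× N → match; 1× Cl → no.
Summing the matching environments: 1 + 1 = 2 matching atoms.

2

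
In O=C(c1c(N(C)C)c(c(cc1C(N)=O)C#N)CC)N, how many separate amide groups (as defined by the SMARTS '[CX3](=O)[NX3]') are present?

2

[CX3](=O)[NX3] is the SMARTS for an amide: a carbonyl carbon bonded to a trivalent nitrogen.
The molecule carries 2 separate instances of a primary amide (-C(=O)NH2) meeting every constraint; each maps to a distinct set of atoms, giving 2 matches.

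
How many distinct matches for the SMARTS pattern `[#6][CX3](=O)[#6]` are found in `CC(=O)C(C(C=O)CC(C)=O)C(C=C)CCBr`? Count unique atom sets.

[#6][CX3](=O)[#6] is the SMARTS for a ketone: a carbonyl carbon (no H) flanked by two carbons.
The molecule carries 2 separate instances of an acetyl/ketone group (-C(=O)CH3) meeting every constraint; each maps to a distinct set of atoms, giving 2 matches.

2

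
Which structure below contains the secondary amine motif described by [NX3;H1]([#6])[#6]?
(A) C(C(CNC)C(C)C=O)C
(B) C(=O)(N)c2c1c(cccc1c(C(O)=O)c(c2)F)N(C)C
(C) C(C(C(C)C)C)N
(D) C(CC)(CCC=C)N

[NX3;H1]([#6])[#6] describes a trivalent nitrogen with one H, bonded to two carbons (a secondary amine).
(A) contains an N-methylamino group (-NHCH3), which satisfies every atom and bond constraint.
(B) has a primary amide (-C(=O)NH2) but the -C(=O)NH2 nitrogen has H2, not H1.
(C) has a primary amino group (-NH2) but the nitrogen has H2 and only one carbon neighbour.
(D) has a primary amino group (-NH2) but the nitrogen has H2 and only one carbon neighbour.
So the answer is (A).

A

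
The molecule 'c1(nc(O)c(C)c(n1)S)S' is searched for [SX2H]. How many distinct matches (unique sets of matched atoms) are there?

2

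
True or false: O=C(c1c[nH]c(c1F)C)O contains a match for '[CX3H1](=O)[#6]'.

False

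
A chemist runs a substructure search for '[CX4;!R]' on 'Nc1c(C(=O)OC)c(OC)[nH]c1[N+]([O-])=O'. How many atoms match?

2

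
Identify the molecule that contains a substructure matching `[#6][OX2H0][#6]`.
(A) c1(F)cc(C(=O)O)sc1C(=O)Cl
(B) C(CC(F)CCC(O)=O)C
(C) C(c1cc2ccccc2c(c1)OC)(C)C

[#6][OX2H0][#6] describes an aliphatic oxygen bridging two carbons with no H on the oxygen (an ether).
(A) has a carboxylic acid group (-C(=O)OH) but the -OH oxygen has H1; the =O is OX1, not OX2.
(B) has a carboxylic acid group (-C(=O)OH) but the -OH oxygen has H1; the =O is OX1, not OX2.
(C) contains a methoxy ether (-OCH3), which satisfies every atom and bond constraint.
So the answer is (C).

C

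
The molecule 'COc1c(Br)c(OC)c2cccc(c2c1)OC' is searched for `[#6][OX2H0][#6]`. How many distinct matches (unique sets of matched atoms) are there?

3

[#6][OX2H0][#6] is the SMARTS for an ether: an aliphatic oxygen bridging two carbons with no H on the oxygen.
The molecule carries 3 separate instances of a methoxy ether (-OCH3) meeting every constraint; each maps to a distinct set of atoms, giving 3 matches.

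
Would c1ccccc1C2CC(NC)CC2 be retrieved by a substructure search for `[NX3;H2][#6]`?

No

The pattern [NX3;H2][#6] describes a trivalent nitrogen with two H attached to carbon — a primary amine.
The closest candidate here is an N-methylamino group (-NHCH3), but the nitrogen bears two carbons and only one H (H1), not H2. No other fragment satisfies the full query, so there is no match.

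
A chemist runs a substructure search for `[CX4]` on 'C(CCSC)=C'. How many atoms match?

3

The query [CX4] means: C with X4: aliphatic carbon with exactly 4 total connections (bonds + H).
Check the 6 heavy atoms by environment: 3× C (X4) → match; 2× C (X3) → no; 1× S (X2) → no.
That gives 3 matching atoms.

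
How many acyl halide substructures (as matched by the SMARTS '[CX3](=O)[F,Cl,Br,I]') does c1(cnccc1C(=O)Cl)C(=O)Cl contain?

2

[CX3](=O)[F,Cl,Br,I] is the SMARTS for an acyl halide: a carbonyl carbon bonded to a halogen.
The molecule carries 2 separate instances of an acyl chloride (-C(=O)Cl) meeting every constraint; each maps to a distinct set of atoms, giving 2 matches.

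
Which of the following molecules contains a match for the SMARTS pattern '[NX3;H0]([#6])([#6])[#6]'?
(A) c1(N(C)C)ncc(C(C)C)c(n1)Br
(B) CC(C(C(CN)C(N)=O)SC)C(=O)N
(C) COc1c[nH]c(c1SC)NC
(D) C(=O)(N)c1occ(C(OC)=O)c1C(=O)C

[NX3;H0]([#6])([#6])[#6] describes a trivalent nitrogen with no H, bonded to three carbons (a tertiary amine).
(A) contains a dimethylamino group (-N(CH3)2), which satisfies every atom and bond constraint.
(B) has a primary amino group (-NH2) but the nitrogen has H2, not H0 with three carbons.
(C) has an N-methylamino group (-NHCH3) but the nitrogen still has one H (H1), not H0.
(D) has a primary amide (-C(=O)NH2) but the amide nitrogen has H2 and only one carbon neighbour.
So the answer is (A).

A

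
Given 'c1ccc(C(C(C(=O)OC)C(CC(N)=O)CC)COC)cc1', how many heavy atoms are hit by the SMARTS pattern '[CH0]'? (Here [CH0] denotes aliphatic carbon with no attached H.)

The query [CH0] means: aliphatic carbon with no attached hydrogen.
Check the 22 heavy atoms by environment: 3× C (H2) → no; 3× C (H1) → no; 3× C (H3) → no; 2× C (H0) → match; 4× O (H0) → no; 1× N (H2) → no; 1× c (aromatic, H0) → no; 5× c (aromatic, H1) → no.
That gives 2 matching atoms.

2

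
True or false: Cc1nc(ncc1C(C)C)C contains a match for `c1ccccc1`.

False

The pattern c1ccccc1 describes six aromatic carbons in a ring — a benzene ring.
The closest candidate here is a methyl group (-CH3), but no six-membered all-carbon aromatic ring is present. No other fragment satisfies the full query, so there is no match.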